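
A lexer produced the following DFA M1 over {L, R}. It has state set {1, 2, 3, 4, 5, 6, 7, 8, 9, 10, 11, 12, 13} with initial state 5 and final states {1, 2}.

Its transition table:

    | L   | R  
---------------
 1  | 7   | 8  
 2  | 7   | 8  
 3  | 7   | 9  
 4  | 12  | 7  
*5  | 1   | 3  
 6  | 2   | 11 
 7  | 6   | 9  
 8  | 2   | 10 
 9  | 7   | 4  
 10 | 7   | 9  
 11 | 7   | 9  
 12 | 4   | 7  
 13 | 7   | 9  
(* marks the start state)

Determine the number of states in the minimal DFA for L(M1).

States {13} cannot be reached from the start state, so discard them.
P0 = {1,2} | {3,4,5,6,7,8,9,10,11,12}.
Split {3,4,5,6,7,8,9,10,11,12} by δ(·,L) → {3,4,7,9,10,11,12} and {5,6,8}.
Split {3,4,7,9,10,11,12} by δ(·,L) → {3,4,9,10,11,12} and {7}.
Split {3,4,9,10,11,12} by δ(·,L) → {3,9,10,11} and {4,12}.
Refine {3,9,10,11} on symbol R: members go to different blocks, giving {3,10,11} and {9}.
No further refinement is possible. Final partition (6 blocks): {1,2} | {3,10,11} | {5,6,8} | {7} | {4,12} | {9}.

6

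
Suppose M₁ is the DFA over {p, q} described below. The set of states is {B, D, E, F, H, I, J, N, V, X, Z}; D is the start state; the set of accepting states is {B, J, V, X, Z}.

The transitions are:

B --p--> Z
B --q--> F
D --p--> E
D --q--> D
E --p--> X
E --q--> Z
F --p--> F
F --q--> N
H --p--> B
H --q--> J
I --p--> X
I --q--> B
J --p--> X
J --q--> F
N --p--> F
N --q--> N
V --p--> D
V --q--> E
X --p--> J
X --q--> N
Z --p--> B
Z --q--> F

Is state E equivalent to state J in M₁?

No

Reachable states from the start: {B,D,E,F,J,N,X,Z}. Unreachable: {H,I,V} — drop them.
Initial partition by acceptance: {B,J,X,Z} | {D,E,F,N}.
Refine {D,E,F,N} on symbol p: members go to different blocks, giving {D,F,N} and {E}.
On input p, block {D,F,N} splits into {F,N} and {D}.
Stable partition: {B,J,X,Z} | {F,N} | {E} | {D} — 4 equivalence classes.
E and J end up in different blocks, so they are distinguishable. For instance, the string 'ε' is accepted from only J.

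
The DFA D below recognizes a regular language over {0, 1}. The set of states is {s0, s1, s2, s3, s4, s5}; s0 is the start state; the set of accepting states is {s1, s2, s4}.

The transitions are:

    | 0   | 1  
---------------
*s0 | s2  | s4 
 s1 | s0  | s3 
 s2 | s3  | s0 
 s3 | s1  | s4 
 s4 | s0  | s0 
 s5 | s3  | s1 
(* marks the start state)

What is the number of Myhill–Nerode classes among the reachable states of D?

2

Reachable states from the start: {s0,s1,s2,s3,s4}. Unreachable: {s5} — drop them.
Start with accepting vs non-accepting: {s1,s2,s4} | {s0,s3}.
No further refinement is possible. Final partition (2 blocks): {s1,s2,s4} | {s0,s3}.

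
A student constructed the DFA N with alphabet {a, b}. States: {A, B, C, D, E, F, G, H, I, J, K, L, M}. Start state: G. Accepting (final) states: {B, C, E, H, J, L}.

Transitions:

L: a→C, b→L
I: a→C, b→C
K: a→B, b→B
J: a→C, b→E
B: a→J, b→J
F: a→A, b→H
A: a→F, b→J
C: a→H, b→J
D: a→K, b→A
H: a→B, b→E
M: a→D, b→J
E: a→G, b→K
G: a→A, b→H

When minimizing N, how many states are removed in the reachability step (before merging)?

4

BFS from G reaches {A, B, C, E, F, G, H, J, K}; the 4 state(s) D, I, L, M are never visited.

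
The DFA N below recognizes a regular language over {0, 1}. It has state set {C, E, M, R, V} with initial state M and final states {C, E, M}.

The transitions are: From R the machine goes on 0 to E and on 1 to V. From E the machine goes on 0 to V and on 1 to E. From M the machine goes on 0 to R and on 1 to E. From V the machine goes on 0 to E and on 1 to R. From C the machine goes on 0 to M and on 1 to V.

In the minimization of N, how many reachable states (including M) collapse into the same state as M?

Reachable states from the start: {E,M,R,V}. Unreachable: {C} — drop them.
Initial partition by acceptance: {E,M} | {R,V}.
No further refinement is possible. Final partition (2 blocks): {E,M} | {R,V}.
State M belongs to the block {E,M}, which has 2 states.

2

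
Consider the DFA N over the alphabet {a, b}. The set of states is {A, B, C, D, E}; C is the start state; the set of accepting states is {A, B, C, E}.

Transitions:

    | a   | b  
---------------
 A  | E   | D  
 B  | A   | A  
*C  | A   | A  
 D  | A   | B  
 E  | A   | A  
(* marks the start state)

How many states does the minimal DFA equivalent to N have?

Initial partition by acceptance: {A,B,C,E} | {D}.
Split {A,B,C,E} by δ(·,b) → {B,C,E} and {A}.
No further refinement is possible. Final partition (3 blocks): {B,C,E} | {D} | {A}.

3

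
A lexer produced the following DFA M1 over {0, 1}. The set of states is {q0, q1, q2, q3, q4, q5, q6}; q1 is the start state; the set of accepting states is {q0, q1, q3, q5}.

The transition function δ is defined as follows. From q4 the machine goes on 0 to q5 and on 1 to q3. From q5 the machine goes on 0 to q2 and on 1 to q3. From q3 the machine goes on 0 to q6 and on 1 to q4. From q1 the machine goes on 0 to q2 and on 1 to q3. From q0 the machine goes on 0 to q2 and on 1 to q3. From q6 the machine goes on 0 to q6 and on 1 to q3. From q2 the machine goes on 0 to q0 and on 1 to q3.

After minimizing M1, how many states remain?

4

Every state is reachable, so we keep all 7.
P0 = {q0,q1,q3,q5} | {q2,q4,q6}.
Refine {q0,q1,q3,q5} on symbol 1: members go to different blocks, giving {q0,q1,q5} and {q3}.
Split {q2,q4,q6} by δ(·,0) → {q2,q4} and {q6}.
No further refinement is possible. Final partition (4 blocks): {q0,q1,q5} | {q2,q4} | {q3} | {q6}.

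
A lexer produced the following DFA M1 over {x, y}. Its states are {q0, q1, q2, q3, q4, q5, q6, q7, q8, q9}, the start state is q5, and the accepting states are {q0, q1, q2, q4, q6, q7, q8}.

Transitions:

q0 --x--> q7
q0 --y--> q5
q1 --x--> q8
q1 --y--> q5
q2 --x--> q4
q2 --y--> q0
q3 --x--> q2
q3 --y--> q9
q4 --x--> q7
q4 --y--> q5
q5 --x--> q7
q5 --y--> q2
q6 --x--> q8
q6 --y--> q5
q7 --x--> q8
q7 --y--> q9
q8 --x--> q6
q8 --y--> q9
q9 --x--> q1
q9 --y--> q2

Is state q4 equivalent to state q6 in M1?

First remove the unreachable states {q3}; 9 states remain.
Initial partition by acceptance: {q0,q1,q2,q4,q6,q7,q8} | {q5,q9}.
On input y, block {q0,q1,q2,q4,q6,q7,q8} splits into {q0,q1,q4,q6,q7,q8} and {q2}.
Stable partition: {q0,q1,q4,q6,q7,q8} | {q5,q9} | {q2} — 3 equivalence classes.
q4 and q6 lie in the same block of the stable partition, so they are equivalent — no string distinguishes them.

Yes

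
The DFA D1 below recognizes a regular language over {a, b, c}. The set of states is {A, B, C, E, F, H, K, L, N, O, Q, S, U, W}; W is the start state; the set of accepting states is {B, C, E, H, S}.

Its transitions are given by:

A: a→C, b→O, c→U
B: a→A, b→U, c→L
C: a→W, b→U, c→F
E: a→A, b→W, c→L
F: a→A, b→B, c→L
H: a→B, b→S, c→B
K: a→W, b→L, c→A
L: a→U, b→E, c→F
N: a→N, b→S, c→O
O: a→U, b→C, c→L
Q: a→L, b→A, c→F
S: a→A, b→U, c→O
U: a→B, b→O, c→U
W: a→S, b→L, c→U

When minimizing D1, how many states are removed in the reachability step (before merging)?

No path from W leads to H, K, N, Q; the other 10 states are all reachable.

4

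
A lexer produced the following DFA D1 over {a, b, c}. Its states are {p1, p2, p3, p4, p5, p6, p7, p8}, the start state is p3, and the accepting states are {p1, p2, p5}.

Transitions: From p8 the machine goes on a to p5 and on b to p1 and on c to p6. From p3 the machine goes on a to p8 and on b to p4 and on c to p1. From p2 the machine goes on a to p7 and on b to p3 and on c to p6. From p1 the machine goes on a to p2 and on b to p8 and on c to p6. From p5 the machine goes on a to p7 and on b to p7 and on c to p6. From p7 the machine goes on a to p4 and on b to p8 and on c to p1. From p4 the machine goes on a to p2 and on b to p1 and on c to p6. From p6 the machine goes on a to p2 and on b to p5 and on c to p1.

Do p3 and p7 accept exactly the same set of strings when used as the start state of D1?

All states are reachable from the start state.
Initial partition by acceptance: {p1,p2,p5} | {p3,p4,p6,p7,p8}.
On input a, block {p1,p2,p5} splits into {p2,p5} and {p1}.
Split {p3,p4,p6,p7,p8} by δ(·,a) → {p4,p6,p8} and {p3,p7}.
Refine {p4,p6,p8} on symbol b: members go to different blocks, giving {p4,p8} and {p6}.
The partition is now stable with 5 blocks: {p2,p5} | {p4,p8} | {p1} | {p3,p7} | {p6}.
p3 and p7 lie in the same block of the stable partition, so they are equivalent — no string distinguishes them.

Yes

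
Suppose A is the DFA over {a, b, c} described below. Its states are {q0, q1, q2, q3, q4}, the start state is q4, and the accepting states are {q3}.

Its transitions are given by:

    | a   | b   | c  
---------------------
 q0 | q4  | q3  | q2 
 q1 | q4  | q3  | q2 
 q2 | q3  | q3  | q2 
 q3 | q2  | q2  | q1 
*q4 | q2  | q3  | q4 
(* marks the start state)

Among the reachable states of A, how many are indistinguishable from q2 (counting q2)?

Reachable states from the start: {q1,q2,q3,q4}. Unreachable: {q0} — drop them.
P0 = {q3} | {q1,q2,q4}.
Split {q1,q2,q4} by δ(·,a) → {q1,q4} and {q2}.
Split {q1,q4} by δ(·,a) → {q1} and {q4}.
The partition is now stable with 4 blocks: {q3} | {q1} | {q2} | {q4}.
State q2 belongs to the block {q2}, which has 1 states.

1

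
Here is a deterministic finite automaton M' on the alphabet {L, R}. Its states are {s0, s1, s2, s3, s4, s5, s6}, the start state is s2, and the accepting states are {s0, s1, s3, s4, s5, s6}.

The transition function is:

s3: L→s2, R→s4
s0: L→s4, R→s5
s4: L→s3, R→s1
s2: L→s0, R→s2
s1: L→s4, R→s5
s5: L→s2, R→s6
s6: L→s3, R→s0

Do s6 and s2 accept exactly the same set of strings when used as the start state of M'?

No

Initial partition by acceptance: {s0,s1,s3,s4,s5,s6} | {s2}.
Split {s0,s1,s3,s4,s5,s6} by δ(·,L) → {s0,s1,s4,s6} and {s3,s5}.
Split {s0,s1,s4,s6} by δ(·,L) → {s0,s1} and {s4,s6}.
The partition is now stable with 4 blocks: {s0,s1} | {s2} | {s3,s5} | {s4,s6}.
s6 and s2 end up in different blocks, so they are distinguishable. For instance, the string 'ε' is accepted from only s6.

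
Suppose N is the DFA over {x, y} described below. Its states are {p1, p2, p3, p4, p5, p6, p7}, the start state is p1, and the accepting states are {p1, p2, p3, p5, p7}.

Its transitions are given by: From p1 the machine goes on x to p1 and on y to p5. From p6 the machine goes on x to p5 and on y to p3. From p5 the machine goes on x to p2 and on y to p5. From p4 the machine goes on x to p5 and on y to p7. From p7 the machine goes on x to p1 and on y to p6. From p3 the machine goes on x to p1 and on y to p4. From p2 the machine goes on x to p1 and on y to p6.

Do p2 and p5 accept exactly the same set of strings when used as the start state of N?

P0 = {p1,p2,p3,p5,p7} | {p4,p6}.
Refine {p1,p2,p3,p5,p7} on symbol y: members go to different blocks, giving {p2,p3,p7} and {p1,p5}.
Split {p1,p5} by δ(·,x) → {p1} and {p5}.
The partition is now stable with 4 blocks: {p2,p3,p7} | {p4,p6} | {p1} | {p5}.
p2 and p5 end up in different blocks, so they are distinguishable. For instance, the string 'y' is accepted from only p5.

No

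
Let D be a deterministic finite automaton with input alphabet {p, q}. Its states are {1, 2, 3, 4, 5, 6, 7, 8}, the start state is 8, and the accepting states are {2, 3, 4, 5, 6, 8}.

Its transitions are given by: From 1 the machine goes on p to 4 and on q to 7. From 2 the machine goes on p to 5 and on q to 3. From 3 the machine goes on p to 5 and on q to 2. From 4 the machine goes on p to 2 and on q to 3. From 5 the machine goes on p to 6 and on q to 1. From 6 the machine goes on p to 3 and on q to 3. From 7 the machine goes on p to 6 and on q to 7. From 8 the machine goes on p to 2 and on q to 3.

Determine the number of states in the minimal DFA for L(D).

4

Every state is reachable, so we keep all 8.
Start with accepting vs non-accepting: {2,3,4,5,6,8} | {1,7}.
Split {2,3,4,5,6,8} by δ(·,q) → {2,3,4,6,8} and {5}.
On input p, block {2,3,4,6,8} splits into {4,6,8} and {2,3}.
Stable partition: {4,6,8} | {1,7} | {5} | {2,3} — 4 equivalence classes.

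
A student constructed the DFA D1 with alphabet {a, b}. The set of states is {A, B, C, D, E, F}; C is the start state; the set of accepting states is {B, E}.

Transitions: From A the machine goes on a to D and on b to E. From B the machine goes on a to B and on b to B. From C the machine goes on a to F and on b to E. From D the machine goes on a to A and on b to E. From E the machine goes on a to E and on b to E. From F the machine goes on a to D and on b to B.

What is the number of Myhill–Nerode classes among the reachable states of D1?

2

Every state is reachable, so we keep all 6.
Initial partition by acceptance: {B,E} | {A,C,D,F}.
Stable partition: {B,E} | {A,C,D,F} — 2 equivalence classes.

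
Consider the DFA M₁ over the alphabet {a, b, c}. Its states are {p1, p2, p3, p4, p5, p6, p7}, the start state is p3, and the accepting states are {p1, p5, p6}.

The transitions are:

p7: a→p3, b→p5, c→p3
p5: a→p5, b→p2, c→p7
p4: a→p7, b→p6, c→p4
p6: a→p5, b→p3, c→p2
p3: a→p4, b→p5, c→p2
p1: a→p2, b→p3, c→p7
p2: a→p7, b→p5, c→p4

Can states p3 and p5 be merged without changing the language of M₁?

No

First remove the unreachable states {p1}; 6 states remain.
P0 = {p5,p6} | {p2,p3,p4,p7}.
No further refinement is possible. Final partition (2 blocks): {p5,p6} | {p2,p3,p4,p7}.
p3 and p5 end up in different blocks, so they are distinguishable. For instance, the string 'ε' is accepted from only p5.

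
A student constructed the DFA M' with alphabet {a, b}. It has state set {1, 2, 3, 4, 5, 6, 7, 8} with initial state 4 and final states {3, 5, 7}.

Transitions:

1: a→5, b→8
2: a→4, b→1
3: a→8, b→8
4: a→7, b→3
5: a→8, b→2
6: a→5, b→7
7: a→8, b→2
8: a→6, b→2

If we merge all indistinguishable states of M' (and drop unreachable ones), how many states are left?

Every state is reachable, so we keep all 8.
P0 = {3,5,7} | {1,2,4,6,8}.
Split {1,2,4,6,8} by δ(·,a) → {1,4,6} and {2,8}.
Split {1,4,6} by δ(·,b) → {4,6} and {1}.
On input b, block {2,8} splits into {2} and {8}.
Refine {3,5,7} on symbol b: members go to different blocks, giving {5,7} and {3}.
Split {4,6} by δ(·,b) → {4} and {6}.
The partition is now stable with 7 blocks: {5,7} | {4} | {2} | {1} | {8} | {3} | {6}.

7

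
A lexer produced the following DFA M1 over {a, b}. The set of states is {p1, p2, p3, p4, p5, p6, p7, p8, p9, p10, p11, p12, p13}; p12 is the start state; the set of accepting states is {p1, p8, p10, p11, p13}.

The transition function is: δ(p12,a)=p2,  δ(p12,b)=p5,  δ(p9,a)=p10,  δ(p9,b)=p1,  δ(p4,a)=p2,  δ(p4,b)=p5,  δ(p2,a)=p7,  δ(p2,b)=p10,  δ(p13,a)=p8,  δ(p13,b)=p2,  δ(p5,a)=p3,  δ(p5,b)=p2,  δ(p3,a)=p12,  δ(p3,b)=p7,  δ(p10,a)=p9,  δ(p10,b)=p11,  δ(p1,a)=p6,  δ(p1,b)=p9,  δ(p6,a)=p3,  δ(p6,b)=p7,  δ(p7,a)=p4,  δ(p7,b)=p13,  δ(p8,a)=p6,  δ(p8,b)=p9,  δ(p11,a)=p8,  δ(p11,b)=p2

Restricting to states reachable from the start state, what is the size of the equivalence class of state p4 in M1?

Every state is reachable, so we keep all 13.
P0 = {p1,p8,p10,p11,p13} | {p2,p3,p4,p5,p6,p7,p9,p12}.
On input a, block {p1,p8,p10,p11,p13} splits into {p1,p8,p10} and {p11,p13}.
Refine {p1,p8,p10} on symbol b: members go to different blocks, giving {p1,p8} and {p10}.
Refine {p2,p3,p4,p5,p6,p7,p9,p12} on symbol a: members go to different blocks, giving {p2,p3,p4,p5,p6,p7,p12} and {p9}.
Refine {p2,p3,p4,p5,p6,p7,p12} on symbol b: members go to different blocks, giving {p3,p4,p5,p6,p12} and {p2} and {p7}.
On input a, block {p3,p4,p5,p6,p12} splits into {p3,p5,p6} and {p4,p12}.
Refine {p3,p5,p6} on symbol a: members go to different blocks, giving {p5,p6} and {p3}.
Split {p5,p6} by δ(·,b) → {p5} and {p6}.
No further refinement is possible. Final partition (10 blocks): {p1,p8} | {p5} | {p11,p13} | {p10} | {p9} | {p2} | {p7} | {p4,p12} | {p3} | {p6}.
State p4 belongs to the block {p4,p12}, which has 2 states.

2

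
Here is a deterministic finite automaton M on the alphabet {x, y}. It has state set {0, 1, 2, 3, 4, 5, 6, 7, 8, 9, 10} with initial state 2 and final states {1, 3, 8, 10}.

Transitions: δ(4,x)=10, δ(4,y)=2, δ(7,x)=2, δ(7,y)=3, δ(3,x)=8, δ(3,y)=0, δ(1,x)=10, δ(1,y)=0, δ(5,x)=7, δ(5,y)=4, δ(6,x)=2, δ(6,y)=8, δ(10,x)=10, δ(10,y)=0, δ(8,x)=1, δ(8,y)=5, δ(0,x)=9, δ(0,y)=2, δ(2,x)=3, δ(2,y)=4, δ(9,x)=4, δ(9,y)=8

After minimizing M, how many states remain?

4

Reachable states from the start: {0,1,2,3,4,5,7,8,9,10}. Unreachable: {6} — drop them.
Start with accepting vs non-accepting: {1,3,8,10} | {0,2,4,5,7,9}.
Split {0,2,4,5,7,9} by δ(·,x) → {0,5,7,9} and {2,4}.
On input x, block {0,5,7,9} splits into {0,5} and {7,9}.
The partition is now stable with 4 blocks: {1,3,8,10} | {0,5} | {2,4} | {7,9}.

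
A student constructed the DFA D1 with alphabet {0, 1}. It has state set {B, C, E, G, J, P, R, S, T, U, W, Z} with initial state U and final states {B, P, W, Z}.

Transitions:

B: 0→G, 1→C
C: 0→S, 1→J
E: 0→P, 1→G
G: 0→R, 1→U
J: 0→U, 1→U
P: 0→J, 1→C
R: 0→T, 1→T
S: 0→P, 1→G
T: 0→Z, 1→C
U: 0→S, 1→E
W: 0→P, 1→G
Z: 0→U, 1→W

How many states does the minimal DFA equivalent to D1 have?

10

States {B} cannot be reached from the start state, so discard them.
Initial partition by acceptance: {P,W,Z} | {C,E,G,J,R,S,T,U}.
On input 0, block {P,W,Z} splits into {P,Z} and {W}.
Split {P,Z} by δ(·,1) → {Z} and {P}.
On input 0, block {C,E,G,J,R,S,T,U} splits into {C,G,J,R,U} and {E,S} and {T}.
On input 0, block {C,G,J,R,U} splits into {G,J} and {C,U} and {R}.
Split {G,J} by δ(·,0) → {J} and {G}.
Refine {C,U} on symbol 1: members go to different blocks, giving {C} and {U}.
No further refinement is possible. Final partition (10 blocks): {Z} | {J} | {W} | {P} | {E,S} | {T} | {C} | {R} | {G} | {U}.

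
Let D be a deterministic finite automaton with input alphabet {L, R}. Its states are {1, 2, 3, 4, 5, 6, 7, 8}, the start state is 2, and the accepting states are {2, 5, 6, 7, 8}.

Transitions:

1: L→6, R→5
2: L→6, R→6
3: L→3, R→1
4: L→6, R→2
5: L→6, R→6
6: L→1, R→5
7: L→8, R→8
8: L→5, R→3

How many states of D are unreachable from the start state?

4

Starting at 2 and following transitions, the reachable set is {1, 2, 5, 6}. That leaves 3, 4, 7, 8 unreachable — 4 in total.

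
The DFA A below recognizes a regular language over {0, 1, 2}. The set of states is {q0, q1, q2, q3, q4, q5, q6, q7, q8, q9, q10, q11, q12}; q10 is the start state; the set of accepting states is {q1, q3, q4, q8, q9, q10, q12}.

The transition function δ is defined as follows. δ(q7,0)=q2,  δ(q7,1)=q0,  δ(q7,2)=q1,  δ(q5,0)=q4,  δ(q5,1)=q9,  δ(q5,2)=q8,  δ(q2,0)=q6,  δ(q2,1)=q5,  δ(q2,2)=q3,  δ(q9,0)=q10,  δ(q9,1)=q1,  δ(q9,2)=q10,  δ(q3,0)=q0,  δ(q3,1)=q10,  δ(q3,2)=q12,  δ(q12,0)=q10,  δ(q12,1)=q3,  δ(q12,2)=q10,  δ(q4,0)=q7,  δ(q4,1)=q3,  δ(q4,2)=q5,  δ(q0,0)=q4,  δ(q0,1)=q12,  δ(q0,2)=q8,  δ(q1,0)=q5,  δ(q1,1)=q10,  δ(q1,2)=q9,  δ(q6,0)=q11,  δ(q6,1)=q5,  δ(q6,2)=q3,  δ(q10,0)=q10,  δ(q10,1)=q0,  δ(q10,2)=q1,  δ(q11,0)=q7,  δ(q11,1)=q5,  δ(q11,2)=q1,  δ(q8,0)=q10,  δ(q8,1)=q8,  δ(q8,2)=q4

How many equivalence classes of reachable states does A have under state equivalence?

7

All states are reachable from the start state.
P0 = {q1,q3,q4,q8,q9,q10,q12} | {q0,q2,q5,q6,q7,q11}.
On input 0, block {q1,q3,q4,q8,q9,q10,q12} splits into {q8,q9,q10,q12} and {q1,q3,q4}.
On input 1, block {q8,q9,q10,q12} splits into {q9,q12} and {q8} and {q10}.
Split {q0,q2,q5,q6,q7,q11} by δ(·,0) → {q2,q6,q7,q11} and {q0,q5}.
Split {q1,q3,q4} by δ(·,0) → {q1,q3} and {q4}.
No further refinement is possible. Final partition (7 blocks): {q9,q12} | {q2,q6,q7,q11} | {q1,q3} | {q8} | {q10} | {q0,q5} | {q4}.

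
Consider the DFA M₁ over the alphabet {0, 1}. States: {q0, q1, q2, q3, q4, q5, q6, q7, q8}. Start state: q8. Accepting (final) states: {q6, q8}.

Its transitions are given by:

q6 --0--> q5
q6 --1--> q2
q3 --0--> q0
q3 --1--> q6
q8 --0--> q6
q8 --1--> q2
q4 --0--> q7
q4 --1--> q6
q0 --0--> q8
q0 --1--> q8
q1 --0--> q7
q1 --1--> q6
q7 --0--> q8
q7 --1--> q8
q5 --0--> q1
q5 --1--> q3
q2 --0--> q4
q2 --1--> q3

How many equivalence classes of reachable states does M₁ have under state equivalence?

Start with accepting vs non-accepting: {q6,q8} | {q0,q1,q2,q3,q4,q5,q7}.
On input 0, block {q6,q8} splits into {q6} and {q8}.
On input 0, block {q0,q1,q2,q3,q4,q5,q7} splits into {q1,q2,q3,q4,q5} and {q0,q7}.
On input 0, block {q1,q2,q3,q4,q5} splits into {q1,q3,q4} and {q2,q5}.
The partition is now stable with 5 blocks: {q6} | {q1,q3,q4} | {q8} | {q0,q7} | {q2,q5}.

5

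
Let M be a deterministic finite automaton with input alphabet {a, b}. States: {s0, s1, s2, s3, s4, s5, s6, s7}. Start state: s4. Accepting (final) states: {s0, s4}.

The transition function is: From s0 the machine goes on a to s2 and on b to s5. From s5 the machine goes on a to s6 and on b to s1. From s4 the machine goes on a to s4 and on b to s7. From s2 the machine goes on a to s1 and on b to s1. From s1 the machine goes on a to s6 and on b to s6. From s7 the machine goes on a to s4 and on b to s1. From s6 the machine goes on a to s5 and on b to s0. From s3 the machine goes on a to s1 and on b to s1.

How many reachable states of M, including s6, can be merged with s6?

First remove the unreachable states {s3}; 7 states remain.
Initial partition by acceptance: {s0,s4} | {s1,s2,s5,s6,s7}.
Refine {s0,s4} on symbol a: members go to different blocks, giving {s0} and {s4}.
Refine {s1,s2,s5,s6,s7} on symbol a: members go to different blocks, giving {s1,s2,s5,s6} and {s7}.
Split {s1,s2,s5,s6} by δ(·,b) → {s1,s2,s5} and {s6}.
On input a, block {s1,s2,s5} splits into {s1,s5} and {s2}.
On input b, block {s1,s5} splits into {s1} and {s5}.
The partition is now stable with 7 blocks: {s0} | {s1} | {s4} | {s7} | {s6} | {s2} | {s5}.
State s6 belongs to the block {s6}, which has 1 states.

1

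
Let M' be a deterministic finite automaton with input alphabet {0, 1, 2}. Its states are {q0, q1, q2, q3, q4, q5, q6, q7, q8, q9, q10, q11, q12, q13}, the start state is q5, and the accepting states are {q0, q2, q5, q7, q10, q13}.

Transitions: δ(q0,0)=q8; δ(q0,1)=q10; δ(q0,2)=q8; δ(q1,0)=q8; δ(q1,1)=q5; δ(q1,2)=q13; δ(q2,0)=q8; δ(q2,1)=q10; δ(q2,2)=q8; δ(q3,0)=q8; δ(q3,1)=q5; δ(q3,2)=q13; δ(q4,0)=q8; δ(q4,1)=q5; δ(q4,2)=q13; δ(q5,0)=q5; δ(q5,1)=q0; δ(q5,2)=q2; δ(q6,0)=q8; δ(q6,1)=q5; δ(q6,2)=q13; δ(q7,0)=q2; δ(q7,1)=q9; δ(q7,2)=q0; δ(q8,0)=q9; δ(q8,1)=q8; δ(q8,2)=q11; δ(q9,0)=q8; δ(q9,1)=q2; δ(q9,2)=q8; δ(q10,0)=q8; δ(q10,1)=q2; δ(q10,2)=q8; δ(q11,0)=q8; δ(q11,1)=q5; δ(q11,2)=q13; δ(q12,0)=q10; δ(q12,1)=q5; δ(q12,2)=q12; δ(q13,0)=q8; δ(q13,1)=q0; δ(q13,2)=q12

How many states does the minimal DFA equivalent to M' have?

7

States {q1,q3,q4,q6,q7} cannot be reached from the start state, so discard them.
Initial partition by acceptance: {q0,q2,q5,q10,q13} | {q8,q9,q11,q12}.
On input 0, block {q0,q2,q5,q10,q13} splits into {q0,q2,q10,q13} and {q5}.
On input 0, block {q8,q9,q11,q12} splits into {q8,q9,q11} and {q12}.
Split {q0,q2,q10,q13} by δ(·,2) → {q0,q2,q10} and {q13}.
On input 1, block {q8,q9,q11} splits into {q8} and {q9} and {q11}.
Stable partition: {q0,q2,q10} | {q8} | {q5} | {q12} | {q13} | {q9} | {q11} — 7 equivalence classes.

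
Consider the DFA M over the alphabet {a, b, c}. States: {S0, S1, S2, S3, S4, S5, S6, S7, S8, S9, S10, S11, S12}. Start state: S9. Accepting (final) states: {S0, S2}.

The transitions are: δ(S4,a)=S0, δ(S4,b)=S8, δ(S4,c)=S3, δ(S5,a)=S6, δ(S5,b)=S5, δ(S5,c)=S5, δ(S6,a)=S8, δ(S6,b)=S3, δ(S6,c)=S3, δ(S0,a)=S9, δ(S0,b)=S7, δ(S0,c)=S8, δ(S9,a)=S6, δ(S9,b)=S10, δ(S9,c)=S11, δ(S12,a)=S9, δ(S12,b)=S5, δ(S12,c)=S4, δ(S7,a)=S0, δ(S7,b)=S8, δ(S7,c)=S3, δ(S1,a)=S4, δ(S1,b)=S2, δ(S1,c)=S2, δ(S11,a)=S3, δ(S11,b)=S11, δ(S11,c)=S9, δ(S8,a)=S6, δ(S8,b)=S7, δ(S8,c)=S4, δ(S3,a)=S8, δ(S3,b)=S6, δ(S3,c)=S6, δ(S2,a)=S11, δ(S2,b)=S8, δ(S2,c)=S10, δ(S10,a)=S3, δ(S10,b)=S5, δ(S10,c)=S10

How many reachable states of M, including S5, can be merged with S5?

4

Reachable states from the start: {S0,S3,S4,S5,S6,S7,S8,S9,S10,S11}. Unreachable: {S1,S2,S12} — drop them.
P0 = {S0} | {S3,S4,S5,S6,S7,S8,S9,S10,S11}.
On input a, block {S3,S4,S5,S6,S7,S8,S9,S10,S11} splits into {S3,S5,S6,S8,S9,S10,S11} and {S4,S7}.
On input b, block {S3,S5,S6,S8,S9,S10,S11} splits into {S3,S5,S6,S9,S10,S11} and {S8}.
On input a, block {S3,S5,S6,S9,S10,S11} splits into {S5,S9,S10,S11} and {S3,S6}.
The partition is now stable with 5 blocks: {S0} | {S5,S9,S10,S11} | {S4,S7} | {S8} | {S3,S6}.
The equivalence class containing S5 is {S5,S9,S10,S11}, of size 4.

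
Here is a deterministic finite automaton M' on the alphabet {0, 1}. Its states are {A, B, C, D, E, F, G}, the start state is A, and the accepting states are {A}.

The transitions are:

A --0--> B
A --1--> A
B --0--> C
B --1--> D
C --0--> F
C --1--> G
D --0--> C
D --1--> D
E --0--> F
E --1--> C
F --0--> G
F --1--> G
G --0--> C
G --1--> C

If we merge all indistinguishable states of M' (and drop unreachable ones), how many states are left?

2

First remove the unreachable states {E}; 6 states remain.
Initial partition by acceptance: {A} | {B,C,D,F,G}.
The partition is now stable with 2 blocks: {A} | {B,C,D,F,G}.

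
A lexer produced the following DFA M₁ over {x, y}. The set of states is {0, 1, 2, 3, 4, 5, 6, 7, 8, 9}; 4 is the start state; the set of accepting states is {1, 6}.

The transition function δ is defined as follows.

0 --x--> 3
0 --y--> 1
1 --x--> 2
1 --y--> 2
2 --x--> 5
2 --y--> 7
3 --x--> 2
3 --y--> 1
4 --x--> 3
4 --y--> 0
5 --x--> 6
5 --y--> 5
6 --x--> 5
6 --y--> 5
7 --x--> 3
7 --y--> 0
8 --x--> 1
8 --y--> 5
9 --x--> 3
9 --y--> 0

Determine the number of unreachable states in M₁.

2

No path from 4 leads to 8, 9; the other 8 states are all reachable.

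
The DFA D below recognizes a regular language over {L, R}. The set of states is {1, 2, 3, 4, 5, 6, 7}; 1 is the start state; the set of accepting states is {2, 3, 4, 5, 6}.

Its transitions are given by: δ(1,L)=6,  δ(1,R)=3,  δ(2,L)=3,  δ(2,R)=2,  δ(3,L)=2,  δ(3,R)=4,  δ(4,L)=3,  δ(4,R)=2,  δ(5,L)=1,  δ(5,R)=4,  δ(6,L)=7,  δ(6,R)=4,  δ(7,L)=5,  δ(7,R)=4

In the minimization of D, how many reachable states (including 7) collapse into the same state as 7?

P0 = {2,3,4,5,6} | {1,7}.
Split {2,3,4,5,6} by δ(·,L) → {2,3,4} and {5,6}.
No further refinement is possible. Final partition (3 blocks): {2,3,4} | {1,7} | {5,6}.
State 7 belongs to the block {1,7}, which has 2 states.

2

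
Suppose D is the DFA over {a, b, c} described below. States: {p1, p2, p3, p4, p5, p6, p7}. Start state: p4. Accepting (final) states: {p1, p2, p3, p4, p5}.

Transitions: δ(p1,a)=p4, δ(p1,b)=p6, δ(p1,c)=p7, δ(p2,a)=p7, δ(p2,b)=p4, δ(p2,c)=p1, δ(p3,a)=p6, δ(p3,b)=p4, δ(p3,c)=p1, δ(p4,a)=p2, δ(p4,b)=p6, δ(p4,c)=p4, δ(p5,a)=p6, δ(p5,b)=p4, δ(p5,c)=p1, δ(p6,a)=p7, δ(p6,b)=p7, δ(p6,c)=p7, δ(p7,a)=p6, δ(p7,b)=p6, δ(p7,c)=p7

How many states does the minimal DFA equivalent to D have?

Reachable states from the start: {p1,p2,p4,p6,p7}. Unreachable: {p3,p5} — drop them.
P0 = {p1,p2,p4} | {p6,p7}.
Split {p1,p2,p4} by δ(·,a) → {p1,p4} and {p2}.
Refine {p1,p4} on symbol a: members go to different blocks, giving {p1} and {p4}.
No further refinement is possible. Final partition (4 blocks): {p1} | {p6,p7} | {p2} | {p4}.

4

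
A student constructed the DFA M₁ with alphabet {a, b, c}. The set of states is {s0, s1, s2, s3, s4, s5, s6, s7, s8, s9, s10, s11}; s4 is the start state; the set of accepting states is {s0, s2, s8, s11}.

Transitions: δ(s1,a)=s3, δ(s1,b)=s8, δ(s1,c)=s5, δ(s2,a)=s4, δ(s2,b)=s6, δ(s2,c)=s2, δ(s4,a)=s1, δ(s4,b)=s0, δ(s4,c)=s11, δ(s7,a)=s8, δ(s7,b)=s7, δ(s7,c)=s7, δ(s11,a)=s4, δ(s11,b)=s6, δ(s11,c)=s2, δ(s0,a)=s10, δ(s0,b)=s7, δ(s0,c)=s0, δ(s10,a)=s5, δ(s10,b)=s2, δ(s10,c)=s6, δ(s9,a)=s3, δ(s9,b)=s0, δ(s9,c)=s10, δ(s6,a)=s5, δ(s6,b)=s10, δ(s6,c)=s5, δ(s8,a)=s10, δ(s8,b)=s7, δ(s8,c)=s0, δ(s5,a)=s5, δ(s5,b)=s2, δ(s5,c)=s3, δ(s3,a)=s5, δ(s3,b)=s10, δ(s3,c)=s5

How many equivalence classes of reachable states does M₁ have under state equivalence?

7

Reachable states from the start: {s0,s1,s2,s3,s4,s5,s6,s7,s8,s10,s11}. Unreachable: {s9} — drop them.
P0 = {s0,s2,s8,s11} | {s1,s3,s4,s5,s6,s7,s10}.
Split {s1,s3,s4,s5,s6,s7,s10} by δ(·,a) → {s1,s3,s4,s5,s6,s10} and {s7}.
Split {s0,s2,s8,s11} by δ(·,b) → {s0,s8} and {s2,s11}.
On input b, block {s1,s3,s4,s5,s6,s10} splits into {s1,s4} and {s3,s6} and {s5,s10}.
Split {s1,s4} by δ(·,a) → {s1} and {s4}.
Stable partition: {s0,s8} | {s1} | {s7} | {s2,s11} | {s3,s6} | {s5,s10} | {s4} — 7 equivalence classes.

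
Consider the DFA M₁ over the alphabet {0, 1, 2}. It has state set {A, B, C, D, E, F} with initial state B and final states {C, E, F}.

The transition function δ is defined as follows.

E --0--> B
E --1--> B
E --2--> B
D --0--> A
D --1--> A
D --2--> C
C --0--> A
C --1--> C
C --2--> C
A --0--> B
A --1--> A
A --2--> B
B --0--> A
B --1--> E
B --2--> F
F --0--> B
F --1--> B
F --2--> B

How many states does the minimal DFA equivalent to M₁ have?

Reachable states from the start: {A,B,E,F}. Unreachable: {C,D} — drop them.
Start with accepting vs non-accepting: {E,F} | {A,B}.
On input 1, block {A,B} splits into {A} and {B}.
Stable partition: {E,F} | {A} | {B} — 3 equivalence classes.

3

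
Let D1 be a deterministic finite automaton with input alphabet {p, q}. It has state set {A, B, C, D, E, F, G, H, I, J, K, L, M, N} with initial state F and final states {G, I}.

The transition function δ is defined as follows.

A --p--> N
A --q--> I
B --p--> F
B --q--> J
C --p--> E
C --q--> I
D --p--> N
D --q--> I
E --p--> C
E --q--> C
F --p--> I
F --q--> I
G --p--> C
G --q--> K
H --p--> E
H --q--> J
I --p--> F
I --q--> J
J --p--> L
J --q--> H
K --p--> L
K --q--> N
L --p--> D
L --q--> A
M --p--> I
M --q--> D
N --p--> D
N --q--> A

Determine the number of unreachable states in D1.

No path from F leads to B, G, K, M; the other 10 states are all reachable.

4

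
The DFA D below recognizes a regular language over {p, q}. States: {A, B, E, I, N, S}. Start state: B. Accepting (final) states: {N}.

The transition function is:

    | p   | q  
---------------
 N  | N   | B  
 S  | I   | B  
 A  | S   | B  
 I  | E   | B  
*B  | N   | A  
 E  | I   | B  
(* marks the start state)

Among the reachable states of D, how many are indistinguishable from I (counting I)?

4

Initial partition by acceptance: {N} | {A,B,E,I,S}.
Refine {A,B,E,I,S} on symbol p: members go to different blocks, giving {A,E,I,S} and {B}.
The partition is now stable with 3 blocks: {N} | {A,E,I,S} | {B}.
State I belongs to the block {A,E,I,S}, which has 4 states.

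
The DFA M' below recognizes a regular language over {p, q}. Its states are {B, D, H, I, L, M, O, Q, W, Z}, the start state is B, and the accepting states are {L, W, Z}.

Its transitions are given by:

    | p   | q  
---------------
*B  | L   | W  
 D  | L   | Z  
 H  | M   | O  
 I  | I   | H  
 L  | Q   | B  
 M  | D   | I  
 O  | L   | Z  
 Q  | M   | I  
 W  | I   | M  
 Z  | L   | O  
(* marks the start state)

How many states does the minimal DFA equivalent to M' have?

Initial partition by acceptance: {L,W,Z} | {B,D,H,I,M,O,Q}.
On input p, block {L,W,Z} splits into {L,W} and {Z}.
On input p, block {B,D,H,I,M,O,Q} splits into {H,I,M,Q} and {B,D,O}.
Split {L,W} by δ(·,q) → {W} and {L}.
On input p, block {H,I,M,Q} splits into {H,I,Q} and {M}.
On input p, block {H,I,Q} splits into {H,Q} and {I}.
Refine {H,Q} on symbol q: members go to different blocks, giving {H} and {Q}.
Refine {B,D,O} on symbol q: members go to different blocks, giving {D,O} and {B}.
Stable partition: {W} | {H} | {Z} | {D,O} | {L} | {M} | {I} | {Q} | {B} — 9 equivalence classes.

9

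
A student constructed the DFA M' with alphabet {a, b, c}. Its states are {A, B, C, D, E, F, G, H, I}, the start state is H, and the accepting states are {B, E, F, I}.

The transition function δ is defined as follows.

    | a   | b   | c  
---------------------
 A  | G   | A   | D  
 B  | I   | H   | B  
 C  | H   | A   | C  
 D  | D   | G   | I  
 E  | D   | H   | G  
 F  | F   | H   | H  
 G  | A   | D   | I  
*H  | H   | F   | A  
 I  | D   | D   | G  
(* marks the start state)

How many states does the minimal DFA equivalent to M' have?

States {B,C,E} cannot be reached from the start state, so discard them.
Initial partition by acceptance: {F,I} | {A,D,G,H}.
Refine {F,I} on symbol a: members go to different blocks, giving {F} and {I}.
On input b, block {A,D,G,H} splits into {A,D,G} and {H}.
Refine {A,D,G} on symbol c: members go to different blocks, giving {D,G} and {A}.
Refine {D,G} on symbol a: members go to different blocks, giving {D} and {G}.
Stable partition: {F} | {D} | {I} | {H} | {A} | {G} — 6 equivalence classes.

6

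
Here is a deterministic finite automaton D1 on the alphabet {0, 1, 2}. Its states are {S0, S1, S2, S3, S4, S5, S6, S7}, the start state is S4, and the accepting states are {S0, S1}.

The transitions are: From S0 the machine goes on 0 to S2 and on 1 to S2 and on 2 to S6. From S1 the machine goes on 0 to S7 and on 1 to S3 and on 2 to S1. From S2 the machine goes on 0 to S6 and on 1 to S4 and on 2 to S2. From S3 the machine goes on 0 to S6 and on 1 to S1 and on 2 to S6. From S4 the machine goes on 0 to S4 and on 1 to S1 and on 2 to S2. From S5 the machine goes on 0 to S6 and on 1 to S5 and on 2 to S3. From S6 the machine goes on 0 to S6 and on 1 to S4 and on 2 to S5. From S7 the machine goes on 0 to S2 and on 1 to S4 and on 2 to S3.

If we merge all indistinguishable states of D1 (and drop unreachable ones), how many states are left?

7

Reachable states from the start: {S1,S2,S3,S4,S5,S6,S7}. Unreachable: {S0} — drop them.
Initial partition by acceptance: {S1} | {S2,S3,S4,S5,S6,S7}.
Refine {S2,S3,S4,S5,S6,S7} on symbol 1: members go to different blocks, giving {S2,S5,S6,S7} and {S3,S4}.
Refine {S2,S5,S6,S7} on symbol 1: members go to different blocks, giving {S2,S6,S7} and {S5}.
On input 2, block {S2,S6,S7} splits into {S2} and {S6} and {S7}.
Split {S3,S4} by δ(·,0) → {S3} and {S4}.
Stable partition: {S1} | {S2} | {S3} | {S5} | {S6} | {S7} | {S4} — 7 equivalence classes.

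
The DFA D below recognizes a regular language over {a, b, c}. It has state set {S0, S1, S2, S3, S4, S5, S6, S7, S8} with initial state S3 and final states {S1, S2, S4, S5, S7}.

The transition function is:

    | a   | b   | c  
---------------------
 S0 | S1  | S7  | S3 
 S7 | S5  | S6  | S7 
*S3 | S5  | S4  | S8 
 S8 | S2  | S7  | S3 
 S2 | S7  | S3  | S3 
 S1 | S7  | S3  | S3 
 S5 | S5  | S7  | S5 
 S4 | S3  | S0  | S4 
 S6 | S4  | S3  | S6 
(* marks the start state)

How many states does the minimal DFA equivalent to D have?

7

All states are reachable from the start state.
Start with accepting vs non-accepting: {S1,S2,S4,S5,S7} | {S0,S3,S6,S8}.
Split {S1,S2,S4,S5,S7} by δ(·,a) → {S1,S2,S5,S7} and {S4}.
On input b, block {S1,S2,S5,S7} splits into {S1,S2,S7} and {S5}.
On input a, block {S1,S2,S7} splits into {S1,S2} and {S7}.
Split {S0,S3,S6,S8} by δ(·,a) → {S0,S8} and {S3} and {S6}.
Stable partition: {S1,S2} | {S0,S8} | {S4} | {S5} | {S7} | {S3} | {S6} — 7 equivalence classes.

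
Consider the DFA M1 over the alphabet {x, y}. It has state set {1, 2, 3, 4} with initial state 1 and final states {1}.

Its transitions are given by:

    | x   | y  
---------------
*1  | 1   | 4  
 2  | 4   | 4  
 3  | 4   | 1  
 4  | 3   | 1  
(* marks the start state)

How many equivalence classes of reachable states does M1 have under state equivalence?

States {2} cannot be reached from the start state, so discard them.
Start with accepting vs non-accepting: {1} | {3,4}.
No further refinement is possible. Final partition (2 blocks): {1} | {3,4}.

2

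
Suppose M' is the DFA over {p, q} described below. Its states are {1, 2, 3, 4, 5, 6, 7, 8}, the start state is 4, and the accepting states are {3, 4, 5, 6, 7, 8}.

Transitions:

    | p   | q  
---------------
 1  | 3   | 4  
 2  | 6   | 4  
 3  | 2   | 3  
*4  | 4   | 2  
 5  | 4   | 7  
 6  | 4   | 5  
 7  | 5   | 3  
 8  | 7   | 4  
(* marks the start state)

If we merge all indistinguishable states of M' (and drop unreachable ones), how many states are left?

Reachable states from the start: {2,3,4,5,6,7}. Unreachable: {1,8} — drop them.
Start with accepting vs non-accepting: {3,4,5,6,7} | {2}.
On input p, block {3,4,5,6,7} splits into {4,5,6,7} and {3}.
Refine {4,5,6,7} on symbol q: members go to different blocks, giving {5,6} and {4} and {7}.
Split {5,6} by δ(·,q) → {5} and {6}.
No further refinement is possible. Final partition (6 blocks): {5} | {2} | {3} | {4} | {7} | {6}.

6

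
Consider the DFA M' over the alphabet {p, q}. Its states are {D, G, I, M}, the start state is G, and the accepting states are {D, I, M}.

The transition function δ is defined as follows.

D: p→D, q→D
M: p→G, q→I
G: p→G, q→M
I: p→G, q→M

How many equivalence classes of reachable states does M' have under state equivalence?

States {D} cannot be reached from the start state, so discard them.
P0 = {I,M} | {G}.
No further refinement is possible. Final partition (2 blocks): {I,M} | {G}.

2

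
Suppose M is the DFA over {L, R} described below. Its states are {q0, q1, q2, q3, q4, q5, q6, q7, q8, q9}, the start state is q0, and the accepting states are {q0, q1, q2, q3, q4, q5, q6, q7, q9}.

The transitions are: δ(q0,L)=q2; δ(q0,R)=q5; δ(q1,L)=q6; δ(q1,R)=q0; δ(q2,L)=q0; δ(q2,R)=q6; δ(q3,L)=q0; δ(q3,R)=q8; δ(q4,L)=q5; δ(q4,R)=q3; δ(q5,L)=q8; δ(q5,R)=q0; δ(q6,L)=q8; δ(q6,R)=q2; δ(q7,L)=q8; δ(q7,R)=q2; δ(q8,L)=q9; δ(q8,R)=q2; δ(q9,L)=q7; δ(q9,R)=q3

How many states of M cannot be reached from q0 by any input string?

BFS from q0 reaches {q0, q2, q3, q5, q6, q7, q8, q9}; the 2 state(s) q1, q4 are never visited.

2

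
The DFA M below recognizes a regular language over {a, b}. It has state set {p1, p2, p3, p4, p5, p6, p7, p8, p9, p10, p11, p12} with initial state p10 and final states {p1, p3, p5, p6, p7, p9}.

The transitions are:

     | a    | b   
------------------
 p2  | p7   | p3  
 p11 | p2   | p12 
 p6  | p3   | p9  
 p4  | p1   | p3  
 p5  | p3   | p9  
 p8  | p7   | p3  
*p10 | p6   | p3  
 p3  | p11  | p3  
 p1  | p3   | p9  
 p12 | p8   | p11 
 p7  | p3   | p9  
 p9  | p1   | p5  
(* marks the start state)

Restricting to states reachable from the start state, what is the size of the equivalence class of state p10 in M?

3

States {p4} cannot be reached from the start state, so discard them.
P0 = {p1,p3,p5,p6,p7,p9} | {p2,p8,p10,p11,p12}.
Refine {p1,p3,p5,p6,p7,p9} on symbol a: members go to different blocks, giving {p1,p5,p6,p7,p9} and {p3}.
On input a, block {p1,p5,p6,p7,p9} splits into {p1,p5,p6,p7} and {p9}.
Split {p2,p8,p10,p11,p12} by δ(·,a) → {p2,p8,p10} and {p11,p12}.
The partition is now stable with 5 blocks: {p1,p5,p6,p7} | {p2,p8,p10} | {p3} | {p9} | {p11,p12}.
State p10 belongs to the block {p2,p8,p10}, which has 3 states.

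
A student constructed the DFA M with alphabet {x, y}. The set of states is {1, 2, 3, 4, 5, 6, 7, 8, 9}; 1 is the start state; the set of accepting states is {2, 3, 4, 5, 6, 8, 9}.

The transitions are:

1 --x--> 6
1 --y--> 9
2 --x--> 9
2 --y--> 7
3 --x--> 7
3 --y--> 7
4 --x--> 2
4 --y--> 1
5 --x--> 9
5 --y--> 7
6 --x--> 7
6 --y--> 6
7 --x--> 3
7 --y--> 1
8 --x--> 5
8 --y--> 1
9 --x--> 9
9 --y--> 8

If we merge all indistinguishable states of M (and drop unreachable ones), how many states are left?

7

States {2,4} cannot be reached from the start state, so discard them.
P0 = {3,5,6,8,9} | {1,7}.
Refine {3,5,6,8,9} on symbol x: members go to different blocks, giving {5,8,9} and {3,6}.
Split {5,8,9} by δ(·,y) → {5,8} and {9}.
Refine {5,8} on symbol x: members go to different blocks, giving {5} and {8}.
Split {1,7} by δ(·,y) → {1} and {7}.
On input y, block {3,6} splits into {3} and {6}.
The partition is now stable with 7 blocks: {5} | {1} | {3} | {9} | {8} | {7} | {6}.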